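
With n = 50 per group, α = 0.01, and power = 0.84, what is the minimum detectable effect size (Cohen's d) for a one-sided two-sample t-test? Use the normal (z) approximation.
d ≈ 0.66

Minimum detectable effect (two-sample t-test, normal approximation):
d = (z_α + z_β) / √(n/2)
d = (2.326 + 0.994) / √(50/2)
d = 3.321 / 5.000
d ≈ 0.66

By Cohen's convention (0.2 small / 0.5 medium / 0.8 large): medium effect.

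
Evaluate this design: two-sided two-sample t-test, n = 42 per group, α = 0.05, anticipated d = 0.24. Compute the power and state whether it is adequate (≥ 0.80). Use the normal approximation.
Power ≈ 0.19; the study is underpowered (power < 0.80)

Power calculation (two-sample t-test, normal approximation):
z_β = d · √(n/2) - z_{α/2}
z_β = 0.24 · √(42/2) - 1.960
z_β = 0.24 · 4.583 - 1.960
z_β = -0.860

Power = Φ(z_β) = Φ(-0.860) ≈ 0.195

Effect size d = 0.24 is small by Cohen's convention (0.2/0.5/0.8).

Threshold: power ≥ 0.80 is conventionally adequate.
Power ≈ 0.19 → the study is underpowered (power < 0.80).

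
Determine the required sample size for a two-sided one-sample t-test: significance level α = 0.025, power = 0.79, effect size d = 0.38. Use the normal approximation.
n = 65

Sample size formula (one-sample t-test, normal approximation):
n = ((z_{α/2} + z_β) / d)²

z_{α/2} = 2.241 (for α = 0.025, two-sided)
z_β = 0.806 (for power = 0.79)
d = 0.38

n = ((2.241 + 0.806) / 0.38)²
n = (8.018)²
n ≈ 64.29
Round up to the next whole number: n = 65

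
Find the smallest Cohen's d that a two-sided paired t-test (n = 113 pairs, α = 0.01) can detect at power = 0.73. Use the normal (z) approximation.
d ≈ 0.30

Minimum detectable effect (paired t-test, normal approximation):
d = (z_{α/2} + z_β) / √n
d = (2.576 + 0.613) / √113
d = 3.189 / 10.630
d ≈ 0.30

By Cohen's convention (0.2 small / 0.5 medium / 0.8 large): small effect.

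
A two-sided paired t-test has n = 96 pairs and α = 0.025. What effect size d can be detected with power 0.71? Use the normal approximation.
d ≈ 0.29

Minimum detectable effect (paired t-test, normal approximation):
d = (z_{α/2} + z_β) / √n
d = (2.241 + 0.553) / √96
d = 2.795 / 9.798
d ≈ 0.29

By Cohen's convention (0.2 small / 0.5 medium / 0.8 large): small effect.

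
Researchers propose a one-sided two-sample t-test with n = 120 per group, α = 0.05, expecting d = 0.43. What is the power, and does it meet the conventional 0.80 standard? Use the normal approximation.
Power ≈ 0.95; the study is adequately powered (power ≥ 0.80)

Power calculation (two-sample t-test, normal approximation):
z_β = d · √(n/2) - z_α
z_β = 0.43 · √(120/2) - 1.645
z_β = 0.43 · 7.746 - 1.645
z_β = 1.686

Power = Φ(z_β) = Φ(1.686) ≈ 0.954

Effect size d = 0.43 is small by Cohen's convention (0.2/0.5/0.8).

Threshold: power ≥ 0.80 is conventionally adequate.
Power ≈ 0.95 → the study is adequately powered (power ≥ 0.80).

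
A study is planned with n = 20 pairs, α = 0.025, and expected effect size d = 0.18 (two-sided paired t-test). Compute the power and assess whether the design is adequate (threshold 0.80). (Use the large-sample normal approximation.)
Power ≈ 0.08; the study is underpowered (power < 0.80)

Power calculation (paired t-test, normal approximation):
z_β = d · √n - z_{α/2}
z_β = 0.18 · √20 - 2.241
z_β = 0.18 · 4.472 - 2.241
z_β = -1.436

Power = Φ(z_β) = Φ(-1.436) ≈ 0.075

Effect size d = 0.18 is very small by Cohen's convention (0.2/0.5/0.8).

Threshold: power ≥ 0.80 is conventionally adequate.
Power ≈ 0.08 → the study is underpowered (power < 0.80).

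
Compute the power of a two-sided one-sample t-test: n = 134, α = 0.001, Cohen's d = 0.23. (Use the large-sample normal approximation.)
Power ≈ 0.26

Power calculation (one-sample t-test, normal approximation):
z_β = d · √n - z_{α/2}
z_β = 0.23 · √134 - 3.291
z_β = 0.23 · 11.576 - 3.291
z_β = -0.628

Power = Φ(z_β) = Φ(-0.628) ≈ 0.265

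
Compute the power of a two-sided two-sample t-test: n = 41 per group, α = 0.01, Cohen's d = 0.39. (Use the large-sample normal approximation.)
Power ≈ 0.21

Power calculation (two-sample t-test, normal approximation):
z_β = d · √(n/2) - z_{α/2}
z_β = 0.39 · √(41/2) - 2.576
z_β = 0.39 · 4.528 - 2.576
z_β = -0.810

Power = Φ(z_β) = Φ(-0.810) ≈ 0.209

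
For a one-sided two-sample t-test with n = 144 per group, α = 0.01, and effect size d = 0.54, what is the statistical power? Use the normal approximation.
Power ≈ 0.99

Power calculation (two-sample t-test, normal approximation):
z_β = d · √(n/2) - z_α
z_β = 0.54 · √(144/2) - 2.326
z_β = 0.54 · 8.485 - 2.326
z_β = 2.256

Power = Φ(z_β) = Φ(2.256) ≈ 0.988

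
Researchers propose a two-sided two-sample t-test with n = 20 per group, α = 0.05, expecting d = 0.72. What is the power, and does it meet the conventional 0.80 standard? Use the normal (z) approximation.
Power ≈ 0.62; the study is underpowered (power < 0.80)

Power calculation (two-sample t-test, normal approximation):
z_β = d · √(n/2) - z_{α/2}
z_β = 0.72 · √(20/2) - 1.960
z_β = 0.72 · 3.162 - 1.960
z_β = 0.317

Power = Φ(z_β) = Φ(0.317) ≈ 0.624

Effect size d = 0.72 is medium by Cohen's convention (0.2/0.5/0.8).

Threshold: power ≥ 0.80 is conventionally adequate.
Power ≈ 0.62 → the study is underpowered (power < 0.80).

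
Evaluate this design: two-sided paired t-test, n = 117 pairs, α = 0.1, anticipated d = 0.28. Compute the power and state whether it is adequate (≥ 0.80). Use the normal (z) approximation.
Power ≈ 0.92; the study is adequately powered (power ≥ 0.80)

Power calculation (paired t-test, normal approximation):
z_β = d · √n - z_{α/2}
z_β = 0.28 · √117 - 1.645
z_β = 0.28 · 10.817 - 1.645
z_β = 1.384

Power = Φ(z_β) = Φ(1.384) ≈ 0.917

Effect size d = 0.28 is small by Cohen's convention (0.2/0.5/0.8).

Threshold: power ≥ 0.80 is conventionally adequate.
Power ≈ 0.92 → the study is adequately powered (power ≥ 0.80).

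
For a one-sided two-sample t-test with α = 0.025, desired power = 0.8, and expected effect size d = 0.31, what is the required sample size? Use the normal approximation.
n = 164 per group

Sample size formula (two-sample t-test, normal approximation):
n = 2 · ((z_α + z_β) / d)²

z_α = 1.960 (for α = 0.025, one-sided)
z_β = 0.842 (for power = 0.8)
d = 0.31

n = 2 · ((1.960 + 0.842) / 0.31)²
n = 2 · (9.039)²
n ≈ 163.41
Round up to the next whole number: n = 164 per group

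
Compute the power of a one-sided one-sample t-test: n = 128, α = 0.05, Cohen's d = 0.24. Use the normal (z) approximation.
Power ≈ 0.86

Power calculation (one-sample t-test, normal approximation):
z_β = d · √n - z_α
z_β = 0.24 · √128 - 1.645
z_β = 0.24 · 11.314 - 1.645
z_β = 1.070

Power = Φ(z_β) = Φ(1.070) ≈ 0.858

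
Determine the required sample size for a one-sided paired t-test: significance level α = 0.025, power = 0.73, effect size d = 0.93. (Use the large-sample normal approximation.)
n = 8 pairs

Sample size formula (paired t-test, normal approximation):
n = ((z_α + z_β) / d)²

z_α = 1.960 (for α = 0.025, one-sided)
z_β = 0.613 (for power = 0.73)
d = 0.93

n = ((1.960 + 0.613) / 0.93)²
n = (2.767)²
n ≈ 7.66
Round up to the next whole number: n = 8 pairs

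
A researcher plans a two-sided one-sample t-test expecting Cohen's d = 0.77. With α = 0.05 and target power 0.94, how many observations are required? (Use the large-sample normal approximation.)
n = 21

Sample size formula (one-sample t-test, normal approximation):
n = ((z_{α/2} + z_β) / d)²

z_{α/2} = 1.960 (for α = 0.05, two-sided)
z_β = 1.555 (for power = 0.94)
d = 0.77

n = ((1.960 + 1.555) / 0.77)²
n = (4.565)²
n ≈ 20.84
Round up to the next whole number: n = 21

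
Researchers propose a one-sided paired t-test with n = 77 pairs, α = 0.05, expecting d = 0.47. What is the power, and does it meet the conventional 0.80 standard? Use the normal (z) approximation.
Power ≈ 0.99; the study is adequately powered (power ≥ 0.80)

Power calculation (paired t-test, normal approximation):
z_β = d · √n - z_α
z_β = 0.47 · √77 - 1.645
z_β = 0.47 · 8.775 - 1.645
z_β = 2.479

Power = Φ(z_β) = Φ(2.479) ≈ 0.993

Effect size d = 0.47 is small by Cohen's convention (0.2/0.5/0.8).

Threshold: power ≥ 0.80 is conventionally adequate.
Power ≈ 0.99 → the study is adequately powered (power ≥ 0.80).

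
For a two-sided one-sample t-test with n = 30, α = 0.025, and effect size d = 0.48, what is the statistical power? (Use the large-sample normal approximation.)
Power ≈ 0.65

Power calculation (one-sample t-test, normal approximation):
z_β = d · √n - z_{α/2}
z_β = 0.48 · √30 - 2.241
z_β = 0.48 · 5.477 - 2.241
z_β = 0.388

Power = Φ(z_β) = Φ(0.388) ≈ 0.651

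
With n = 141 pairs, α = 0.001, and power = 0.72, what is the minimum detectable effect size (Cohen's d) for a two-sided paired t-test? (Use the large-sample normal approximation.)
d ≈ 0.33

Minimum detectable effect (paired t-test, normal approximation):
d = (z_{α/2} + z_β) / √n
d = (3.291 + 0.583) / √141
d = 3.873 / 11.874
d ≈ 0.33

By Cohen's convention (0.2 small / 0.5 medium / 0.8 large): small effect.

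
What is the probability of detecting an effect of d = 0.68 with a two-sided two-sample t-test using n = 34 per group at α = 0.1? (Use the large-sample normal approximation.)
Power ≈ 0.88

Power calculation (two-sample t-test, normal approximation):
z_β = d · √(n/2) - z_{α/2}
z_β = 0.68 · √(34/2) - 1.645
z_β = 0.68 · 4.123 - 1.645
z_β = 1.159

Power = Φ(z_β) = Φ(1.159) ≈ 0.877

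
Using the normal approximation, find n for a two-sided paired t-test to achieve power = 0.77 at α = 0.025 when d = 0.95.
n = 10 pairs

Sample size formula (paired t-test, normal approximation):
n = ((z_{α/2} + z_β) / d)²

z_{α/2} = 2.241 (for α = 0.025, two-sided)
z_β = 0.739 (for power = 0.77)
d = 0.95

n = ((2.241 + 0.739) / 0.95)²
n = (3.137)²
n ≈ 9.84
Round up to the next whole number: n = 10 pairs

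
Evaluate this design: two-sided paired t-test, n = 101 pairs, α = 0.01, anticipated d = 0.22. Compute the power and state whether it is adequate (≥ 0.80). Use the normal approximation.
Power ≈ 0.36; the study is underpowered (power < 0.80)

Power calculation (paired t-test, normal approximation):
z_β = d · √n - z_{α/2}
z_β = 0.22 · √101 - 2.576
z_β = 0.22 · 10.050 - 2.576
z_β = -0.365

Power = Φ(z_β) = Φ(-0.365) ≈ 0.358

Effect size d = 0.22 is small by Cohen's convention (0.2/0.5/0.8).

Threshold: power ≥ 0.80 is conventionally adequate.
Power ≈ 0.36 → the study is underpowered (power < 0.80).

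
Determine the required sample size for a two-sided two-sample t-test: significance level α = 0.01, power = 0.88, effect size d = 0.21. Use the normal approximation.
n = 639 per group

Sample size formula (two-sample t-test, normal approximation):
n = 2 · ((z_{α/2} + z_β) / d)²

z_{α/2} = 2.576 (for α = 0.01, two-sided)
z_β = 1.175 (for power = 0.88)
d = 0.21

n = 2 · ((2.576 + 1.175) / 0.21)²
n = 2 · (17.862)²
n ≈ 638.10
Round up to the next whole number: n = 639 per group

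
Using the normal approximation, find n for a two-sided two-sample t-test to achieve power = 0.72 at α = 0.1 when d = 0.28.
n = 127 per group

Sample size formula (two-sample t-test, normal approximation):
n = 2 · ((z_{α/2} + z_β) / d)²

z_{α/2} = 1.645 (for α = 0.1, two-sided)
z_β = 0.583 (for power = 0.72)
d = 0.28

n = 2 · ((1.645 + 0.583) / 0.28)²
n = 2 · (7.957)²
n ≈ 126.63
Round up to the next whole number: n = 127 per group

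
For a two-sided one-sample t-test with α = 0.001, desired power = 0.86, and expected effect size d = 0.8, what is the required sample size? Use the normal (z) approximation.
n = 30

Sample size formula (one-sample t-test, normal approximation):
n = ((z_{α/2} + z_β) / d)²

z_{α/2} = 3.291 (for α = 0.001, two-sided)
z_β = 1.080 (for power = 0.86)
d = 0.8

n = ((3.291 + 1.080) / 0.8)²
n = (5.464)²
n ≈ 29.86
Round up to the next whole number: n = 30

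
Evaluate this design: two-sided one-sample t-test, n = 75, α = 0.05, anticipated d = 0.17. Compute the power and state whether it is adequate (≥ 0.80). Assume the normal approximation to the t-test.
Power ≈ 0.31; the study is underpowered (power < 0.80)

Power calculation (one-sample t-test, normal approximation):
z_β = d · √n - z_{α/2}
z_β = 0.17 · √75 - 1.960
z_β = 0.17 · 8.660 - 1.960
z_β = -0.488

Power = Φ(z_β) = Φ(-0.488) ≈ 0.313

Effect size d = 0.17 is very small by Cohen's convention (0.2/0.5/0.8).

Threshold: power ≥ 0.80 is conventionally adequate.
Power ≈ 0.31 → the study is underpowered (power < 0.80).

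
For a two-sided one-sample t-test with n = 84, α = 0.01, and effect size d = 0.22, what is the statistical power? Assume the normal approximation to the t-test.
Power ≈ 0.29

Power calculation (one-sample t-test, normal approximation):
z_β = d · √n - z_{α/2}
z_β = 0.22 · √84 - 2.576
z_β = 0.22 · 9.165 - 2.576
z_β = -0.559

Power = Φ(z_β) = Φ(-0.559) ≈ 0.288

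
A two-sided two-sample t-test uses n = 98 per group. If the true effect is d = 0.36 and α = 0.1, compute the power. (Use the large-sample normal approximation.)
Power ≈ 0.81

Power calculation (two-sample t-test, normal approximation):
z_β = d · √(n/2) - z_{α/2}
z_β = 0.36 · √(98/2) - 1.645
z_β = 0.36 · 7.000 - 1.645
z_β = 0.875

Power = Φ(z_β) = Φ(0.875) ≈ 0.809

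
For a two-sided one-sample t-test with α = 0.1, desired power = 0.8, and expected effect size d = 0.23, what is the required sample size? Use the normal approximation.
n = 117

Sample size formula (one-sample t-test, normal approximation):
n = ((z_{α/2} + z_β) / d)²

z_{α/2} = 1.645 (for α = 0.1, two-sided)
z_β = 0.842 (for power = 0.8)
d = 0.23

n = ((1.645 + 0.842) / 0.23)²
n = (10.813)²
n ≈ 116.92
Round up to the next whole number: n = 117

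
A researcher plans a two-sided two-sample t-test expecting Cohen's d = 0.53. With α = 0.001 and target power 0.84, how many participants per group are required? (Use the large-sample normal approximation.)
n = 131 per group

Sample size formula (two-sample t-test, normal approximation):
n = 2 · ((z_{α/2} + z_β) / d)²

z_{α/2} = 3.291 (for α = 0.001, two-sided)
z_β = 0.994 (for power = 0.84)
d = 0.53

n = 2 · ((3.291 + 0.994) / 0.53)²
n = 2 · (8.085)²
n ≈ 130.73
Round up to the next whole number: n = 131 per group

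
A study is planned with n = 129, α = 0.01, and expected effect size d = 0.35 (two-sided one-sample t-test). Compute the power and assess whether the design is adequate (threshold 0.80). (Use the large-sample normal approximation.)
Power ≈ 0.92; the study is adequately powered (power ≥ 0.80)

Power calculation (one-sample t-test, normal approximation):
z_β = d · √n - z_{α/2}
z_β = 0.35 · √129 - 2.576
z_β = 0.35 · 11.358 - 2.576
z_β = 1.399

Power = Φ(z_β) = Φ(1.399) ≈ 0.919

Effect size d = 0.35 is small by Cohen's convention (0.2/0.5/0.8).

Threshold: power ≥ 0.80 is conventionally adequate.
Power ≈ 0.92 → the study is adequately powered (power ≥ 0.80).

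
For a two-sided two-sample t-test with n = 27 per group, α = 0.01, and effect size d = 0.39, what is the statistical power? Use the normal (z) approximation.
Power ≈ 0.13

Power calculation (two-sample t-test, normal approximation):
z_β = d · √(n/2) - z_{α/2}
z_β = 0.39 · √(27/2) - 2.576
z_β = 0.39 · 3.674 - 2.576
z_β = -1.143

Power = Φ(z_β) = Φ(-1.143) ≈ 0.127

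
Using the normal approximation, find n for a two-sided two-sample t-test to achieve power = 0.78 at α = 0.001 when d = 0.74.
n = 61 per group

Sample size formula (two-sample t-test, normal approximation):
n = 2 · ((z_{α/2} + z_β) / d)²

z_{α/2} = 3.291 (for α = 0.001, two-sided)
z_β = 0.772 (for power = 0.78)
d = 0.74

n = 2 · ((3.291 + 0.772) / 0.74)²
n = 2 · (5.491)²
n ≈ 60.30
Round up to the next whole number: n = 61 per group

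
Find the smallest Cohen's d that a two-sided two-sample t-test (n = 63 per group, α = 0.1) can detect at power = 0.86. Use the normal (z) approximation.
d ≈ 0.49

Minimum detectable effect (two-sample t-test, normal approximation):
d = (z_{α/2} + z_β) / √(n/2)
d = (1.645 + 1.080) / √(63/2)
d = 2.725 / 5.612
d ≈ 0.49

By Cohen's convention (0.2 small / 0.5 medium / 0.8 large): small effect.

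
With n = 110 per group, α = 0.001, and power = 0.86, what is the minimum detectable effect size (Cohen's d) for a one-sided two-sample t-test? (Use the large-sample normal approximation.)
d ≈ 0.56

Minimum detectable effect (two-sample t-test, normal approximation):
d = (z_α + z_β) / √(n/2)
d = (3.090 + 1.080) / √(110/2)
d = 4.171 / 7.416
d ≈ 0.56

By Cohen's convention (0.2 small / 0.5 medium / 0.8 large): medium effect.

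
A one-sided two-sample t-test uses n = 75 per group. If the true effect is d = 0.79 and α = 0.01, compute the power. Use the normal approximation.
Power ≈ 0.99

Power calculation (two-sample t-test, normal approximation):
z_β = d · √(n/2) - z_α
z_β = 0.79 · √(75/2) - 2.326
z_β = 0.79 · 6.124 - 2.326
z_β = 2.511

Power = Φ(z_β) = Φ(2.511) ≈ 0.994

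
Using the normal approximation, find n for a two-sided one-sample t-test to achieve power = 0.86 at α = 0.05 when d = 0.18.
n = 286

Sample size formula (one-sample t-test, normal approximation):
n = ((z_{α/2} + z_β) / d)²

z_{α/2} = 1.960 (for α = 0.05, two-sided)
z_β = 1.080 (for power = 0.86)
d = 0.18

n = ((1.960 + 1.080) / 0.18)²
n = (16.889)²
n ≈ 285.24
Round up to the next whole number: n = 286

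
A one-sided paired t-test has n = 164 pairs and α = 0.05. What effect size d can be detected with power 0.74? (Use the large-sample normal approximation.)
d ≈ 0.18

Minimum detectable effect (paired t-test, normal approximation):
d = (z_α + z_β) / √n
d = (1.645 + 0.643) / √164
d = 2.288 / 12.806
d ≈ 0.18

By Cohen's convention (0.2 small / 0.5 medium / 0.8 large): very small effect.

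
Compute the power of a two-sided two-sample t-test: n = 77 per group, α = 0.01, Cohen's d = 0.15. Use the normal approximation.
Power ≈ 0.05

Power calculation (two-sample t-test, normal approximation):
z_β = d · √(n/2) - z_{α/2}
z_β = 0.15 · √(77/2) - 2.576
z_β = 0.15 · 6.205 - 2.576
z_β = -1.645

Power = Φ(z_β) = Φ(-1.645) ≈ 0.050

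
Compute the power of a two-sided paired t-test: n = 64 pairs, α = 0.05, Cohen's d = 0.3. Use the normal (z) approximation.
Power ≈ 0.67

Power calculation (paired t-test, normal approximation):
z_β = d · √n - z_{α/2}
z_β = 0.3 · √64 - 1.960
z_β = 0.3 · 8.000 - 1.960
z_β = 0.440

Power = Φ(z_β) = Φ(0.440) ≈ 0.670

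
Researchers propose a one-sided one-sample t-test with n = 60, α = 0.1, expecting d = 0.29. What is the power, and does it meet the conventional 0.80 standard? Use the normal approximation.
Power ≈ 0.83; the study is adequately powered (power ≥ 0.80)

Power calculation (one-sample t-test, normal approximation):
z_β = d · √n - z_α
z_β = 0.29 · √60 - 1.282
z_β = 0.29 · 7.746 - 1.282
z_β = 0.965

Power = Φ(z_β) = Φ(0.965) ≈ 0.833

Effect size d = 0.29 is small by Cohen's convention (0.2/0.5/0.8).

Threshold: power ≥ 0.80 is conventionally adequate.
Power ≈ 0.83 → the study is adequately powered (power ≥ 0.80).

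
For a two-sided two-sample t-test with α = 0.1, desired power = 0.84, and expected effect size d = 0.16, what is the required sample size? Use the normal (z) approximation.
n = 545 per group

Sample size formula (two-sample t-test, normal approximation):
n = 2 · ((z_{α/2} + z_β) / d)²

z_{α/2} = 1.645 (for α = 0.1, two-sided)
z_β = 0.994 (for power = 0.84)
d = 0.16

n = 2 · ((1.645 + 0.994) / 0.16)²
n = 2 · (16.494)²
n ≈ 544.10
Round up to the next whole number: n = 545 per group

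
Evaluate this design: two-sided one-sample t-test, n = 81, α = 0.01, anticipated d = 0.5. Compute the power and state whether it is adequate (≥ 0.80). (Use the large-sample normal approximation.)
Power ≈ 0.97; the study is adequately powered (power ≥ 0.80)

Power calculation (one-sample t-test, normal approximation):
z_β = d · √n - z_{α/2}
z_β = 0.5 · √81 - 2.576
z_β = 0.5 · 9.000 - 2.576
z_β = 1.924

Power = Φ(z_β) = Φ(1.924) ≈ 0.973

Effect size d = 0.5 is medium by Cohen's convention (0.2/0.5/0.8).

Threshold: power ≥ 0.80 is conventionally adequate.
Power ≈ 0.97 → the study is adequately powered (power ≥ 0.80).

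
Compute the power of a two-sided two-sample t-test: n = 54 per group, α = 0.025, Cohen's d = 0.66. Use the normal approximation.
Power ≈ 0.88

Power calculation (two-sample t-test, normal approximation):
z_β = d · √(n/2) - z_{α/2}
z_β = 0.66 · √(54/2) - 2.241
z_β = 0.66 · 5.196 - 2.241
z_β = 1.188

Power = Φ(z_β) = Φ(1.188) ≈ 0.883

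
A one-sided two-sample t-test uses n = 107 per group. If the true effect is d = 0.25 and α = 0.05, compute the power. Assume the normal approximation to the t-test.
Power ≈ 0.57

Power calculation (two-sample t-test, normal approximation):
z_β = d · √(n/2) - z_α
z_β = 0.25 · √(107/2) - 1.645
z_β = 0.25 · 7.314 - 1.645
z_β = 0.184

Power = Φ(z_β) = Φ(0.184) ≈ 0.573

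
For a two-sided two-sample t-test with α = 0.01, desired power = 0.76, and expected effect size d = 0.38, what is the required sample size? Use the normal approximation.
n = 150 per group

Sample size formula (two-sample t-test, normal approximation):
n = 2 · ((z_{α/2} + z_β) / d)²

z_{α/2} = 2.576 (for α = 0.01, two-sided)
z_β = 0.706 (for power = 0.76)
d = 0.38

n = 2 · ((2.576 + 0.706) / 0.38)²
n = 2 · (8.637)²
n ≈ 149.20
Round up to the next whole number: n = 150 per group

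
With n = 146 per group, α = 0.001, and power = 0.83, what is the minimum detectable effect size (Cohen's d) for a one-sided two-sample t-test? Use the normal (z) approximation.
d ≈ 0.47

Minimum detectable effect (two-sample t-test, normal approximation):
d = (z_α + z_β) / √(n/2)
d = (3.090 + 0.954) / √(146/2)
d = 4.044 / 8.544
d ≈ 0.47

By Cohen's convention (0.2 small / 0.5 medium / 0.8 large): small effect.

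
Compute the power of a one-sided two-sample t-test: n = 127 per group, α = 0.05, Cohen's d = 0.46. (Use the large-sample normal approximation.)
Power ≈ 0.98

Power calculation (two-sample t-test, normal approximation):
z_β = d · √(n/2) - z_α
z_β = 0.46 · √(127/2) - 1.645
z_β = 0.46 · 7.969 - 1.645
z_β = 2.021

Power = Φ(z_β) = Φ(2.021) ≈ 0.978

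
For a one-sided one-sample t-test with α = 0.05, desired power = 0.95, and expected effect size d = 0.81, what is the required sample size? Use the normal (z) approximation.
n = 17

Sample size formula (one-sample t-test, normal approximation):
n = ((z_α + z_β) / d)²

z_α = 1.645 (for α = 0.05, one-sided)
z_β = 1.645 (for power = 0.95)
d = 0.81

n = ((1.645 + 1.645) / 0.81)²
n = (4.062)²
n ≈ 16.50
Round up to the next whole number: n = 17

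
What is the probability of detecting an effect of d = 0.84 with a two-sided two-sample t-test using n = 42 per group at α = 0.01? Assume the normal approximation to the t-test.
Power ≈ 0.90

Power calculation (two-sample t-test, normal approximation):
z_β = d · √(n/2) - z_{α/2}
z_β = 0.84 · √(42/2) - 2.576
z_β = 0.84 · 4.583 - 2.576
z_β = 1.274

Power = Φ(z_β) = Φ(1.274) ≈ 0.899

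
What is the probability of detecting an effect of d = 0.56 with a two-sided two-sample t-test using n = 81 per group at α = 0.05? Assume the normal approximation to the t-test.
Power ≈ 0.95

Power calculation (two-sample t-test, normal approximation):
z_β = d · √(n/2) - z_{α/2}
z_β = 0.56 · √(81/2) - 1.960
z_β = 0.56 · 6.364 - 1.960
z_β = 1.604

Power = Φ(z_β) = Φ(1.604) ≈ 0.946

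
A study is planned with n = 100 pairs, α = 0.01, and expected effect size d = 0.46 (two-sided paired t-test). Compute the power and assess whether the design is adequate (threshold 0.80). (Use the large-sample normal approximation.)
Power ≈ 0.98; the study is adequately powered (power ≥ 0.80)

Power calculation (paired t-test, normal approximation):
z_β = d · √n - z_{α/2}
z_β = 0.46 · √100 - 2.576
z_β = 0.46 · 10.000 - 2.576
z_β = 2.024

Power = Φ(z_β) = Φ(2.024) ≈ 0.979

Effect size d = 0.46 is small by Cohen's convention (0.2/0.5/0.8).

Threshold: power ≥ 0.80 is conventionally adequate.
Power ≈ 0.98 → the study is adequately powered (power ≥ 0.80).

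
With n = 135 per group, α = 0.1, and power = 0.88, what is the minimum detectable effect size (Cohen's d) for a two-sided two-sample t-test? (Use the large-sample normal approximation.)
d ≈ 0.34

Minimum detectable effect (two-sample t-test, normal approximation):
d = (z_{α/2} + z_β) / √(n/2)
d = (1.645 + 1.175) / √(135/2)
d = 2.820 / 8.216
d ≈ 0.34

By Cohen's convention (0.2 small / 0.5 medium / 0.8 large): small effect.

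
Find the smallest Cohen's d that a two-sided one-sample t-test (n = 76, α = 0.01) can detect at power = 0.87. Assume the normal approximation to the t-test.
d ≈ 0.42

Minimum detectable effect (one-sample t-test, normal approximation):
d = (z_{α/2} + z_β) / √n
d = (2.576 + 1.126) / √76
d = 3.702 / 8.718
d ≈ 0.42

By Cohen's convention (0.2 small / 0.5 medium / 0.8 large): small effect.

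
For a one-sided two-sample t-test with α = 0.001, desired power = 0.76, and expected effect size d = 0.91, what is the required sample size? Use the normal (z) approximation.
n = 35 per group

Sample size formula (two-sample t-test, normal approximation):
n = 2 · ((z_α + z_β) / d)²

z_α = 3.090 (for α = 0.001, one-sided)
z_β = 0.706 (for power = 0.76)
d = 0.91

n = 2 · ((3.090 + 0.706) / 0.91)²
n = 2 · (4.171)²
n ≈ 34.79
Round up to the next whole number: n = 35 per group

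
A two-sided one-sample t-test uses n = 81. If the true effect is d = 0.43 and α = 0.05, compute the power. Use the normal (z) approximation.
Power ≈ 0.97

Power calculation (one-sample t-test, normal approximation):
z_β = d · √n - z_{α/2}
z_β = 0.43 · √81 - 1.960
z_β = 0.43 · 9.000 - 1.960
z_β = 1.910

Power = Φ(z_β) = Φ(1.910) ≈ 0.972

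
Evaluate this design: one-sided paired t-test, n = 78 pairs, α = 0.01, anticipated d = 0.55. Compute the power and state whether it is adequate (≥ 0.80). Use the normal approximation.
Power ≈ 0.99; the study is adequately powered (power ≥ 0.80)

Power calculation (paired t-test, normal approximation):
z_β = d · √n - z_α
z_β = 0.55 · √78 - 2.326
z_β = 0.55 · 8.832 - 2.326
z_β = 2.531

Power = Φ(z_β) = Φ(2.531) ≈ 0.994

Effect size d = 0.55 is medium by Cohen's convention (0.2/0.5/0.8).

Threshold: power ≥ 0.80 is conventionally adequate.
Power ≈ 0.99 → the study is adequately powered (power ≥ 0.80).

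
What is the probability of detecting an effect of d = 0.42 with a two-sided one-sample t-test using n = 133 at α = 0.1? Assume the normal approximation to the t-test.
Power ≈ 1.00

Power calculation (one-sample t-test, normal approximation):
z_β = d · √n - z_{α/2}
z_β = 0.42 · √133 - 1.645
z_β = 0.42 · 11.533 - 1.645
z_β = 3.199

Power = Φ(z_β) = Φ(3.199) ≈ 0.999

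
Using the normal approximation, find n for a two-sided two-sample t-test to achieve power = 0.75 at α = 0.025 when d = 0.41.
n = 102 per group

Sample size formula (two-sample t-test, normal approximation):
n = 2 · ((z_{α/2} + z_β) / d)²

z_{α/2} = 2.241 (for α = 0.025, two-sided)
z_β = 0.674 (for power = 0.75)
d = 0.41

n = 2 · ((2.241 + 0.674) / 0.41)²
n = 2 · (7.110)²
n ≈ 101.10
Round up to the next whole number: n = 102 per group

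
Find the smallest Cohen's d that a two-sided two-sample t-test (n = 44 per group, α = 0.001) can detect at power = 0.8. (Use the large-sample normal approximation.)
d ≈ 0.88

Minimum detectable effect (two-sample t-test, normal approximation):
d = (z_{α/2} + z_β) / √(n/2)
d = (3.291 + 0.842) / √(44/2)
d = 4.132 / 4.690
d ≈ 0.88

By Cohen's convention (0.2 small / 0.5 medium / 0.8 large): large effect.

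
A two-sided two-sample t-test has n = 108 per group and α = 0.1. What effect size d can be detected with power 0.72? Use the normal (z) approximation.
d ≈ 0.30

Minimum detectable effect (two-sample t-test, normal approximation):
d = (z_{α/2} + z_β) / √(n/2)
d = (1.645 + 0.583) / √(108/2)
d = 2.228 / 7.348
d ≈ 0.30

By Cohen's convention (0.2 small / 0.5 medium / 0.8 large): small effect.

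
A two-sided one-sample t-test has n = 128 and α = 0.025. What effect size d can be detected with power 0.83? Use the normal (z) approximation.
d ≈ 0.28

Minimum detectable effect (one-sample t-test, normal approximation):
d = (z_{α/2} + z_β) / √n
d = (2.241 + 0.954) / √128
d = 3.196 / 11.314
d ≈ 0.28

By Cohen's convention (0.2 small / 0.5 medium / 0.8 large): small effect.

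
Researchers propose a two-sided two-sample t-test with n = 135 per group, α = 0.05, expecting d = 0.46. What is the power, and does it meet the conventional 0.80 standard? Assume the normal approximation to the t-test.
Power ≈ 0.97; the study is adequately powered (power ≥ 0.80)

Power calculation (two-sample t-test, normal approximation):
z_β = d · √(n/2) - z_{α/2}
z_β = 0.46 · √(135/2) - 1.960
z_β = 0.46 · 8.216 - 1.960
z_β = 1.819

Power = Φ(z_β) = Φ(1.819) ≈ 0.966

Effect size d = 0.46 is small by Cohen's convention (0.2/0.5/0.8).

Threshold: power ≥ 0.80 is conventionally adequate.
Power ≈ 0.97 → the study is adequately powered (power ≥ 0.80).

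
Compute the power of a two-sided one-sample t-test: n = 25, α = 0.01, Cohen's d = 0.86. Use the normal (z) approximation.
Power ≈ 0.96

Power calculation (one-sample t-test, normal approximation):
z_β = d · √n - z_{α/2}
z_β = 0.86 · √25 - 2.576
z_β = 0.86 · 5.000 - 2.576
z_β = 1.724

Power = Φ(z_β) = Φ(1.724) ≈ 0.958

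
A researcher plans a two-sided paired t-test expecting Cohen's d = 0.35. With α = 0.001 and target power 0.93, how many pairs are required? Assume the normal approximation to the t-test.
n = 186 pairs

Sample size formula (paired t-test, normal approximation):
n = ((z_{α/2} + z_β) / d)²

z_{α/2} = 3.291 (for α = 0.001, two-sided)
z_β = 1.476 (for power = 0.93)
d = 0.35

n = ((3.291 + 1.476) / 0.35)²
n = (13.620)²
n ≈ 185.50
Round up to the next whole number: n = 186 pairs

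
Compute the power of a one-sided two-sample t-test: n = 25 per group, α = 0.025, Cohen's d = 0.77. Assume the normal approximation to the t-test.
Power ≈ 0.78

Power calculation (two-sample t-test, normal approximation):
z_β = d · √(n/2) - z_α
z_β = 0.77 · √(25/2) - 1.960
z_β = 0.77 · 3.536 - 1.960
z_β = 0.762

Power = Φ(z_β) = Φ(0.762) ≈ 0.777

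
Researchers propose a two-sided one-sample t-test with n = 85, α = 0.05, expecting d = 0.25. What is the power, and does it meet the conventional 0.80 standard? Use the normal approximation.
Power ≈ 0.63; the study is underpowered (power < 0.80)

Power calculation (one-sample t-test, normal approximation):
z_β = d · √n - z_{α/2}
z_β = 0.25 · √85 - 1.960
z_β = 0.25 · 9.220 - 1.960
z_β = 0.345

Power = Φ(z_β) = Φ(0.345) ≈ 0.635

Effect size d = 0.25 is small by Cohen's convention (0.2/0.5/0.8).

Threshold: power ≥ 0.80 is conventionally adequate.
Power ≈ 0.63 → the study is underpowered (power < 0.80).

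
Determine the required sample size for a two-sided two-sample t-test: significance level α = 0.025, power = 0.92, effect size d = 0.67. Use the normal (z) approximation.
n = 60 per group

Sample size formula (two-sample t-test, normal approximation):
n = 2 · ((z_{α/2} + z_β) / d)²

z_{α/2} = 2.241 (for α = 0.025, two-sided)
z_β = 1.405 (for power = 0.92)
d = 0.67

n = 2 · ((2.241 + 1.405) / 0.67)²
n = 2 · (5.442)²
n ≈ 59.23
Round up to the next whole number: n = 60 per group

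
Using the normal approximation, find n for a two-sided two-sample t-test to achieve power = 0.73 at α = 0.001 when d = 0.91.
n = 37 per group

Sample size formula (two-sample t-test, normal approximation):
n = 2 · ((z_{α/2} + z_β) / d)²

z_{α/2} = 3.291 (for α = 0.001, two-sided)
z_β = 0.613 (for power = 0.73)
d = 0.91

n = 2 · ((3.291 + 0.613) / 0.91)²
n = 2 · (4.290)²
n ≈ 36.81
Round up to the next whole number: n = 37 per group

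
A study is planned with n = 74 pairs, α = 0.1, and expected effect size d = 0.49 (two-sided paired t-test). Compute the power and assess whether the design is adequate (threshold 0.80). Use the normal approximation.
Power ≈ 0.99; the study is adequately powered (power ≥ 0.80)

Power calculation (paired t-test, normal approximation):
z_β = d · √n - z_{α/2}
z_β = 0.49 · √74 - 1.645
z_β = 0.49 · 8.602 - 1.645
z_β = 2.570

Power = Φ(z_β) = Φ(2.570) ≈ 0.995

Effect size d = 0.49 is small by Cohen's convention (0.2/0.5/0.8).

Threshold: power ≥ 0.80 is conventionally adequate.
Power ≈ 0.99 → the study is adequately powered (power ≥ 0.80).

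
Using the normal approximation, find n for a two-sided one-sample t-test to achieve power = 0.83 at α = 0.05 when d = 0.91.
n = 11

Sample size formula (one-sample t-test, normal approximation):
n = ((z_{α/2} + z_β) / d)²

z_{α/2} = 1.960 (for α = 0.05, two-sided)
z_β = 0.954 (for power = 0.83)
d = 0.91

n = ((1.960 + 0.954) / 0.91)²
n = (3.202)²
n ≈ 10.25
Round up to the next whole number: n = 11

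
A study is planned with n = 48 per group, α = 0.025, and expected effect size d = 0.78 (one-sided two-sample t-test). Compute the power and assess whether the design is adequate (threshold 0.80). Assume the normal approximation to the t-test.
Power ≈ 0.97; the study is adequately powered (power ≥ 0.80)

Power calculation (two-sample t-test, normal approximation):
z_β = d · √(n/2) - z_α
z_β = 0.78 · √(48/2) - 1.960
z_β = 0.78 · 4.899 - 1.960
z_β = 1.861

Power = Φ(z_β) = Φ(1.861) ≈ 0.969

Effect size d = 0.78 is medium by Cohen's convention (0.2/0.5/0.8).

Threshold: power ≥ 0.80 is conventionally adequate.
Power ≈ 0.97 → the study is adequately powered (power ≥ 0.80).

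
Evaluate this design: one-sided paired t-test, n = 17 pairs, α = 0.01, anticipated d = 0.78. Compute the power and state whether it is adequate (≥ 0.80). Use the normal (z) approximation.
Power ≈ 0.81; the study is adequately powered (power ≥ 0.80)

Power calculation (paired t-test, normal approximation):
z_β = d · √n - z_α
z_β = 0.78 · √17 - 2.326
z_β = 0.78 · 4.123 - 2.326
z_β = 0.890

Power = Φ(z_β) = Φ(0.890) ≈ 0.813

Effect size d = 0.78 is medium by Cohen's convention (0.2/0.5/0.8).

Threshold: power ≥ 0.80 is conventionally adequate.
Power ≈ 0.81 → the study is adequately powered (power ≥ 0.80).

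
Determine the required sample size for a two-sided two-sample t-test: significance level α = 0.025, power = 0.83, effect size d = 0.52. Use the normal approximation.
n = 76 per group

Sample size formula (two-sample t-test, normal approximation):
n = 2 · ((z_{α/2} + z_β) / d)²

z_{α/2} = 2.241 (for α = 0.025, two-sided)
z_β = 0.954 (for power = 0.83)
d = 0.52

n = 2 · ((2.241 + 0.954) / 0.52)²
n = 2 · (6.144)²
n ≈ 75.50
Round up to the next whole number: n = 76 per group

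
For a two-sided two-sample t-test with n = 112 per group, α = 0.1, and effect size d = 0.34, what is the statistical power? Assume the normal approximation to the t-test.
Power ≈ 0.82

Power calculation (two-sample t-test, normal approximation):
z_β = d · √(n/2) - z_{α/2}
z_β = 0.34 · √(112/2) - 1.645
z_β = 0.34 · 7.483 - 1.645
z_β = 0.899

Power = Φ(z_β) = Φ(0.899) ≈ 0.816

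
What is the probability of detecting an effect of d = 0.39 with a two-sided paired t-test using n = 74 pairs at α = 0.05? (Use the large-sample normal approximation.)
Power ≈ 0.92

Power calculation (paired t-test, normal approximation):
z_β = d · √n - z_{α/2}
z_β = 0.39 · √74 - 1.960
z_β = 0.39 · 8.602 - 1.960
z_β = 1.395

Power = Φ(z_β) = Φ(1.395) ≈ 0.918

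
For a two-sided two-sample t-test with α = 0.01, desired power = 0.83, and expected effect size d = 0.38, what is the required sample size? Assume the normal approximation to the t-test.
n = 173 per group

Sample size formula (two-sample t-test, normal approximation):
n = 2 · ((z_{α/2} + z_β) / d)²

z_{α/2} = 2.576 (for α = 0.01, two-sided)
z_β = 0.954 (for power = 0.83)
d = 0.38

n = 2 · ((2.576 + 0.954) / 0.38)²
n = 2 · (9.289)²
n ≈ 172.57
Round up to the next whole number: n = 173 per group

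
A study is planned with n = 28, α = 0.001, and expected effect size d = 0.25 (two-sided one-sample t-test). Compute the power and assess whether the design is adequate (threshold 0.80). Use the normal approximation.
Power ≈ 0.02; the study is underpowered (power < 0.80)

Power calculation (one-sample t-test, normal approximation):
z_β = d · √n - z_{α/2}
z_β = 0.25 · √28 - 3.291
z_β = 0.25 · 5.292 - 3.291
z_β = -1.968

Power = Φ(z_β) = Φ(-1.968) ≈ 0.025

Effect size d = 0.25 is small by Cohen's convention (0.2/0.5/0.8).

Threshold: power ≥ 0.80 is conventionally adequate.
Power ≈ 0.02 → the study is underpowered (power < 0.80).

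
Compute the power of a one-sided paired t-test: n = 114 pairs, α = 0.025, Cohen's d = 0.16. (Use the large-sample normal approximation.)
Power ≈ 0.40

Power calculation (paired t-test, normal approximation):
z_β = d · √n - z_α
z_β = 0.16 · √114 - 1.960
z_β = 0.16 · 10.677 - 1.960
z_β = -0.252

Power = Φ(z_β) = Φ(-0.252) ≈ 0.401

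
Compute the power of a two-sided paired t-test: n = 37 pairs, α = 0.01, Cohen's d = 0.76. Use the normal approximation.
Power ≈ 0.98

Power calculation (paired t-test, normal approximation):
z_β = d · √n - z_{α/2}
z_β = 0.76 · √37 - 2.576
z_β = 0.76 · 6.083 - 2.576
z_β = 2.047

Power = Φ(z_β) = Φ(2.047) ≈ 0.980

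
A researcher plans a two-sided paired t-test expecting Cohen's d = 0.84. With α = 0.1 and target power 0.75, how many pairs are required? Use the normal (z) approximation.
n = 8 pairs

Sample size formula (paired t-test, normal approximation):
n = ((z_{α/2} + z_β) / d)²

z_{α/2} = 1.645 (for α = 0.1, two-sided)
z_β = 0.674 (for power = 0.75)
d = 0.84

n = ((1.645 + 0.674) / 0.84)²
n = (2.761)²
n ≈ 7.62
Round up to the next whole number: n = 8 pairs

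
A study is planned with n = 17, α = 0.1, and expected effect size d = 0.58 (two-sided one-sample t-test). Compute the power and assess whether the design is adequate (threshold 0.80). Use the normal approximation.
Power ≈ 0.77; the study is underpowered (power < 0.80)

Power calculation (one-sample t-test, normal approximation):
z_β = d · √n - z_{α/2}
z_β = 0.58 · √17 - 1.645
z_β = 0.58 · 4.123 - 1.645
z_β = 0.747

Power = Φ(z_β) = Φ(0.747) ≈ 0.772

Effect size d = 0.58 is medium by Cohen's convention (0.2/0.5/0.8).

Threshold: power ≥ 0.80 is conventionally adequate.
Power ≈ 0.77 → the study is underpowered (power < 0.80).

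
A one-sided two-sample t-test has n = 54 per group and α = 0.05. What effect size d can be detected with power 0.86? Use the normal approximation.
d ≈ 0.52

Minimum detectable effect (two-sample t-test, normal approximation):
d = (z_α + z_β) / √(n/2)
d = (1.645 + 1.080) / √(54/2)
d = 2.725 / 5.196
d ≈ 0.52

By Cohen's convention (0.2 small / 0.5 medium / 0.8 large): medium effect.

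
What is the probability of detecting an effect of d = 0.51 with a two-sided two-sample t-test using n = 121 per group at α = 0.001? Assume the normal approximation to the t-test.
Power ≈ 0.75

Power calculation (two-sample t-test, normal approximation):
z_β = d · √(n/2) - z_{α/2}
z_β = 0.51 · √(121/2) - 3.291
z_β = 0.51 · 7.778 - 3.291
z_β = 0.676

Power = Φ(z_β) = Φ(0.676) ≈ 0.751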